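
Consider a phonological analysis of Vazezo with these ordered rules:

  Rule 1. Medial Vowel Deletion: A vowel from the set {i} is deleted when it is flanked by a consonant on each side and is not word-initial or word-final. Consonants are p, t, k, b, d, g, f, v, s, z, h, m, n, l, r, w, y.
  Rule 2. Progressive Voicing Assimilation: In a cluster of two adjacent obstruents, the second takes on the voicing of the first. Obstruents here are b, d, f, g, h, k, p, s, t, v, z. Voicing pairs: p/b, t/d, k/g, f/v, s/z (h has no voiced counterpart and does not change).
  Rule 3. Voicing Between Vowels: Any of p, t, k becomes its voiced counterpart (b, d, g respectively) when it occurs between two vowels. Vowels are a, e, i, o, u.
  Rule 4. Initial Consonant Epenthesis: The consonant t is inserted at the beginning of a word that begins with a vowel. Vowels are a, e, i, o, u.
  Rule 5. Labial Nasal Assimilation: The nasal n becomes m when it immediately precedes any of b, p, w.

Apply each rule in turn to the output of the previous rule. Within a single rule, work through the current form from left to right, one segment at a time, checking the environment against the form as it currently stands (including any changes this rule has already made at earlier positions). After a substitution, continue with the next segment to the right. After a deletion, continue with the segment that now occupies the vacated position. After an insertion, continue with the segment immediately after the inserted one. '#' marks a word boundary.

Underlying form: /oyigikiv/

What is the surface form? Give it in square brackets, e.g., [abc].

[toyggv]

Rule 1 Medial Vowel Deletion: [oyigikiv] → [oygkv]
Rule 2 Progressive Voicing Assimilation: [oygkv] → [oyggv]
Rule 3 Voicing Between Vowels: no change — [oyggv]
Rule 4 Initial Consonant Epenthesis: [oyggv] → [toyggv]
Rule 5 Labial Nasal Assimilation: no change — [toyggv]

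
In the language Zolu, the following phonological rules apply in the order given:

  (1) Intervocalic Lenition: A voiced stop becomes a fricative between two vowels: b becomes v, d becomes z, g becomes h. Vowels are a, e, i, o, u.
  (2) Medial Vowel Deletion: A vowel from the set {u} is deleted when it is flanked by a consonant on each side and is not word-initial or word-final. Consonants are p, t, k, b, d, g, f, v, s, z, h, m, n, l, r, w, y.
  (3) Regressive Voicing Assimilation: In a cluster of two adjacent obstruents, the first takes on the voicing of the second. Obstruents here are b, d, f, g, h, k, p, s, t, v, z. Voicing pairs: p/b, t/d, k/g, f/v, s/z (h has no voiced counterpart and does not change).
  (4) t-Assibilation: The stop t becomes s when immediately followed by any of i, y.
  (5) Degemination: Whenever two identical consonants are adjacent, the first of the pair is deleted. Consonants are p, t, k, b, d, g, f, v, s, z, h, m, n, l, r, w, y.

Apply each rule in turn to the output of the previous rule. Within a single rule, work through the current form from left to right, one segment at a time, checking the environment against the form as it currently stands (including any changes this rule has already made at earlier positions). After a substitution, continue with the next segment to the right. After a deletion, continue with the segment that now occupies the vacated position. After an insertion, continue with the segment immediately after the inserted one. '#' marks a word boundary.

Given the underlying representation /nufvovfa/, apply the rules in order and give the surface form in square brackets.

(1) Intervocalic Lenition: no change — [nufvovfa]
(2) Medial Vowel Deletion: [nufvovfa] → [nfvovfa]
(3) Regressive Voicing Assimilation: [nfvovfa] → [nvvoffa]
(4) t-Assibilation: no change — [nvvoffa]
(5) Degemination: [nvvoffa] → [nvofa]

[nvofa]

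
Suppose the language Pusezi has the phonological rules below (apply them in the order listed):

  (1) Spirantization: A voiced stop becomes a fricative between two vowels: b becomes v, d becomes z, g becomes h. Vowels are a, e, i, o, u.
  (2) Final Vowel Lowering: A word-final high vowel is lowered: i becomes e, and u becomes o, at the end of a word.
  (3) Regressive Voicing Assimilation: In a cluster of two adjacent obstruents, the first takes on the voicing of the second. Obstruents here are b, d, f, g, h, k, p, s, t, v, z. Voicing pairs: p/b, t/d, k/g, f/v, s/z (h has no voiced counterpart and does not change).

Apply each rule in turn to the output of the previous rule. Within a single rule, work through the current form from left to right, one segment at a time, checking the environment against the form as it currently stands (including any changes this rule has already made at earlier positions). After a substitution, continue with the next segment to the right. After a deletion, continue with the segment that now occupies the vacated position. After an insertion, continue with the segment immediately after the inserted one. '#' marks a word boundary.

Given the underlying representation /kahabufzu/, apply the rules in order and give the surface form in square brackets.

(1) Spirantization: [kahabufzu] → [kahavufzu]
(2) Final Vowel Lowering: [kahavufzu] → [kahavufzo]
(3) Regressive Voicing Assimilation: [kahavufzo] → [kahavuvzo]

[kahavuvzo]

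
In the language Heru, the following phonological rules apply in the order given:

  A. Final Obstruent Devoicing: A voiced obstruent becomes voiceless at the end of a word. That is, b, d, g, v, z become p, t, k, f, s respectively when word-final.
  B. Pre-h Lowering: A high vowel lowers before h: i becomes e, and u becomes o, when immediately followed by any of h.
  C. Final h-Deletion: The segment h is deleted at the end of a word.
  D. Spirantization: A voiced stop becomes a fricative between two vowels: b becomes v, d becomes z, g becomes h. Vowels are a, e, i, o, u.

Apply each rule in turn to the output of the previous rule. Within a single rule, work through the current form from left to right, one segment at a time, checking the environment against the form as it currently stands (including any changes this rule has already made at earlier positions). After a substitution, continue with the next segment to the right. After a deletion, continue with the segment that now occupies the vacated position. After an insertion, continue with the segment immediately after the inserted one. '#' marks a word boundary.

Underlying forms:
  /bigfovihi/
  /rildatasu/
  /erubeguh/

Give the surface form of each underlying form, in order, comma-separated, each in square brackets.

/bigfovihi/:
  A Final Obstruent Devoicing: no change — [bigfovihi]
  B Pre-h Lowering: [bigfovihi] → [bigfovehi]
  C Final h-Deletion: no change — [bigfovehi]
  D Spirantization: no change — [bigfovehi]
/rildatasu/:
  A Final Obstruent Devoicing: no change — [rildatasu]
  B Pre-h Lowering: no change — [rildatasu]
  C Final h-Deletion: no change — [rildatasu]
  D Spirantization: no change — [rildatasu]
/erubeguh/:
  A Final Obstruent Devoicing: no change — [erubeguh]
  B Pre-h Lowering: [erubeguh] → [erubegoh]
  C Final h-Deletion: [erubegoh] → [erubego]
  D Spirantization: [erubego] → [eruveho]

[bigfovehi], [rildatasu], [eruveho]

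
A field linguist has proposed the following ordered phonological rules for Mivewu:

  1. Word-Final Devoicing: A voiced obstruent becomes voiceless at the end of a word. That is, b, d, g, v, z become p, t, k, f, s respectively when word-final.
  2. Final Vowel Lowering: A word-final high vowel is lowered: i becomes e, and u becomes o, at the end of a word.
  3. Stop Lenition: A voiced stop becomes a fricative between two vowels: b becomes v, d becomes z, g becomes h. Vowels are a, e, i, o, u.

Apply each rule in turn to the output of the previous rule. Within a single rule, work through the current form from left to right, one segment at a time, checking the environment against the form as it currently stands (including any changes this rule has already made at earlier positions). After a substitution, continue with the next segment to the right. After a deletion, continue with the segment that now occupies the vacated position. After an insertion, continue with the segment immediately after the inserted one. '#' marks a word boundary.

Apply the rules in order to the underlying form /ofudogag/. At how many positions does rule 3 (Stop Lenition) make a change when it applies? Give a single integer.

2

1 Word-Final Devoicing: [ofudogag] → [ofudogak]
2 Final Vowel Lowering: no change — [ofudogak]
3 Stop Lenition: [ofudogak] → [ofuzohak]
Rule 3 changed 2 position(s).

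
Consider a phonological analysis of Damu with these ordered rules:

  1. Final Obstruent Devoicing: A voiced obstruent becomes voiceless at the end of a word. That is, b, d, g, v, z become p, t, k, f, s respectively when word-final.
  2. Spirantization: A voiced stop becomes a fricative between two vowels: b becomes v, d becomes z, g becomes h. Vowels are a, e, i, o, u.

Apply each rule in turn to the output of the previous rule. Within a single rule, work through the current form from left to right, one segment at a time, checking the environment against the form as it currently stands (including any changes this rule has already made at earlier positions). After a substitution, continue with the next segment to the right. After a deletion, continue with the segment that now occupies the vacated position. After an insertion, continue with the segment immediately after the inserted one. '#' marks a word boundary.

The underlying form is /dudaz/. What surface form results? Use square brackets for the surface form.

[duzas]

1 Final Obstruent Devoicing: [dudaz] → [dudas]
2 Spirantization: [dudas] → [duzas]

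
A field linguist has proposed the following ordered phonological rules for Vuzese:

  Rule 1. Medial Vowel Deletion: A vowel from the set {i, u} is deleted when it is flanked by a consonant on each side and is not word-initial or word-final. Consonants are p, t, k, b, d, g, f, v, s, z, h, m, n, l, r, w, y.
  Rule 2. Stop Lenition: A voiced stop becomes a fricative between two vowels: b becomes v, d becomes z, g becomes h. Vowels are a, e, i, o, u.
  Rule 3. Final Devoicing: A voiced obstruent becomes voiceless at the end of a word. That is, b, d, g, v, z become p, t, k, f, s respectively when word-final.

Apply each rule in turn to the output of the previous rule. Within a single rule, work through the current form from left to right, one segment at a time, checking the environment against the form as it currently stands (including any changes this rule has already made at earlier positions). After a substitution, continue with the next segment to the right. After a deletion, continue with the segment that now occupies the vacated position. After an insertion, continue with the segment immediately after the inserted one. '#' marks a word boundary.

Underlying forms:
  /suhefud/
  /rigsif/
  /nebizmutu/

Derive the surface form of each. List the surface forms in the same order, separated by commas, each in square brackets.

/suhefud/:
  Rule 1 Medial Vowel Deletion: [suhefud] → [shefd]
  Rule 2 Stop Lenition: no change — [shefd]
  Rule 3 Final Devoicing: [shefd] → [sheft]
/rigsif/:
  Rule 1 Medial Vowel Deletion: [rigsif] → [rgsf]
  Rule 2 Stop Lenition: no change — [rgsf]
  Rule 3 Final Devoicing: no change — [rgsf]
/nebizmutu/:
  Rule 1 Medial Vowel Deletion: [nebizmutu] → [nebzmtu]
  Rule 2 Stop Lenition: no change — [nebzmtu]
  Rule 3 Final Devoicing: no change — [nebzmtu]

[sheft], [rgsf], [nebzmtu]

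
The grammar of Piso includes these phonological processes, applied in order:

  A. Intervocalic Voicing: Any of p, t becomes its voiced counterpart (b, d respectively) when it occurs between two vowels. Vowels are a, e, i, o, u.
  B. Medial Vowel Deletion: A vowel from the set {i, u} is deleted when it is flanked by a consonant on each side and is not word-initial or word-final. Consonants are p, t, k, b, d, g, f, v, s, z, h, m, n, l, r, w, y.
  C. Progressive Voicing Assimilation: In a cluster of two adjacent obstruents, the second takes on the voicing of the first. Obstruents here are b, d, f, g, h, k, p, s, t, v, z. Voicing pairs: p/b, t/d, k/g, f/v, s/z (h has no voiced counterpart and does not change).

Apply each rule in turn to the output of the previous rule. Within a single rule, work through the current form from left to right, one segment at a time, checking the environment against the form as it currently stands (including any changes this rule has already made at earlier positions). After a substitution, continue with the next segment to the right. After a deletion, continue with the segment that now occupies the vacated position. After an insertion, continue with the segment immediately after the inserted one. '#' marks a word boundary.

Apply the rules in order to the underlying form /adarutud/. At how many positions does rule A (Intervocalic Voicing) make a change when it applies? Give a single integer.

1

A Intervocalic Voicing: [adarutud] → [adarudud]
B Medial Vowel Deletion: [adarudud] → [adardd]
C Progressive Voicing Assimilation: no change — [adardd]
Rule A changed 1 position(s).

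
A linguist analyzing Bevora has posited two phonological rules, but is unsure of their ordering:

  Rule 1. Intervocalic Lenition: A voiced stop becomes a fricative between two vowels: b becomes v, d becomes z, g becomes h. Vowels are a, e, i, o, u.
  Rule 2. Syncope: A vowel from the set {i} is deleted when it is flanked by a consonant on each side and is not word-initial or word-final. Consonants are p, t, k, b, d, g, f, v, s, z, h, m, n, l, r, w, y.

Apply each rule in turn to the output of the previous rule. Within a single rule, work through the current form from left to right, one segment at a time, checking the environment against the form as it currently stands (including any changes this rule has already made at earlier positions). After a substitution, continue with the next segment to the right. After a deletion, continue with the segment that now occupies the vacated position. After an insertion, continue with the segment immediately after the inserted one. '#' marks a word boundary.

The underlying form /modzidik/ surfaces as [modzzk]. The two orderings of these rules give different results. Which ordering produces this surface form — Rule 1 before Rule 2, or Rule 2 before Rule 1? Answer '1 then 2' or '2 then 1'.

1 then 2

Order 1 then 2:
  1 Intervocalic Lenition: [modzidik] → [modzizik]
  2 Syncope: [modzizik] → [modzzk]
  result: [modzzk]
Order 2 then 1:
  2 Syncope: [modzidik] → [modzdk]
  1 Intervocalic Lenition: no change — [modzdk]
  result: [modzdk]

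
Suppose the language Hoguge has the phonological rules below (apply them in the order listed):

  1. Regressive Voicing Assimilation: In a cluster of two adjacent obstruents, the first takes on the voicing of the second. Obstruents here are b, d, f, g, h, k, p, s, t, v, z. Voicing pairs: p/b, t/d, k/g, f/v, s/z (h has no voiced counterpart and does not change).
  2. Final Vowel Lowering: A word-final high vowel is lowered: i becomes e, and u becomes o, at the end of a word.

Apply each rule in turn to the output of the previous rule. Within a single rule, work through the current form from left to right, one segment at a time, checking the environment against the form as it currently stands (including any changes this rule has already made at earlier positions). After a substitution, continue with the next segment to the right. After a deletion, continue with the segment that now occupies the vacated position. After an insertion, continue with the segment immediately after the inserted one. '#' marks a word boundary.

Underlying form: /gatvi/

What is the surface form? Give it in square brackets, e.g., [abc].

1 Regressive Voicing Assimilation: [gatvi] → [gadvi]
2 Final Vowel Lowering: [gadvi] → [gadve]

[gadve]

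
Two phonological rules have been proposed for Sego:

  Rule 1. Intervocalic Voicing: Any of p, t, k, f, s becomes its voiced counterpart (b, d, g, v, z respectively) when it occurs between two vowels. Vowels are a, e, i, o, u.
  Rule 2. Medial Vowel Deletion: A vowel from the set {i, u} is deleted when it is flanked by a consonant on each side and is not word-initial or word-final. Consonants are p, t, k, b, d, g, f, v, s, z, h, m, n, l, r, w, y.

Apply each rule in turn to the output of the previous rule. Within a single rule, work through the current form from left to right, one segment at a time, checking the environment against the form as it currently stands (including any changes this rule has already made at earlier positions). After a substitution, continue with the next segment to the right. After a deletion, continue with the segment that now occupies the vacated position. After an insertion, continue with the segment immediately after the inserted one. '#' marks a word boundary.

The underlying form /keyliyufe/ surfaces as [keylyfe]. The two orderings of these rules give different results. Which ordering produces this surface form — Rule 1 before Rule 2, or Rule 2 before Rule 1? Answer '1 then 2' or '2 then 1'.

2 then 1

Order 1 then 2:
  1 Intervocalic Voicing: [keyliyufe] → [keyliyuve]
  2 Medial Vowel Deletion: [keyliyuve] → [keylyve]
  result: [keylyve]
Order 2 then 1:
  2 Medial Vowel Deletion: [keyliyufe] → [keylyfe]
  1 Intervocalic Voicing: no change — [keylyfe]
  result: [keylyfe]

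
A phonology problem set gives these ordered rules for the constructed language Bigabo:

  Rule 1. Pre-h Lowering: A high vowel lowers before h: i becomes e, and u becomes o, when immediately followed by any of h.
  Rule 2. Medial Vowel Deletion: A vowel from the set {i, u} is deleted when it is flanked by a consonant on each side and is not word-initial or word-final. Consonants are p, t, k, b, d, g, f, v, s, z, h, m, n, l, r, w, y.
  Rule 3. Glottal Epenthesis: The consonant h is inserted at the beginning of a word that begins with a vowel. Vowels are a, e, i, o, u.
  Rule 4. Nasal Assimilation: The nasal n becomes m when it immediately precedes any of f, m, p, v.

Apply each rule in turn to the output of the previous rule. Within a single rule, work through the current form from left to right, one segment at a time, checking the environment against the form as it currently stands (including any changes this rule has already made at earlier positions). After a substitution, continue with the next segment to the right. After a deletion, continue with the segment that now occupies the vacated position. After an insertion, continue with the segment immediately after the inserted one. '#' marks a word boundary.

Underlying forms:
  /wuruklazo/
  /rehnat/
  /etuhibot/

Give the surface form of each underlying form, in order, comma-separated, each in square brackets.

/wuruklazo/:
  Rule 1 Pre-h Lowering: no change — [wuruklazo]
  Rule 2 Medial Vowel Deletion: [wuruklazo] → [wrklazo]
  Rule 3 Glottal Epenthesis: no change — [wrklazo]
  Rule 4 Nasal Assimilation: no change — [wrklazo]
/rehnat/:
  Rule 1 Pre-h Lowering: no change — [rehnat]
  Rule 2 Medial Vowel Deletion: no change — [rehnat]
  Rule 3 Glottal Epenthesis: no change — [rehnat]
  Rule 4 Nasal Assimilation: no change — [rehnat]
/etuhibot/:
  Rule 1 Pre-h Lowering: [etuhibot] → [etohibot]
  Rule 2 Medial Vowel Deletion: [etohibot] → [etohbot]
  Rule 3 Glottal Epenthesis: [etohbot] → [hetohbot]
  Rule 4 Nasal Assimilation: no change — [hetohbot]

[wrklazo], [rehnat], [hetohbot]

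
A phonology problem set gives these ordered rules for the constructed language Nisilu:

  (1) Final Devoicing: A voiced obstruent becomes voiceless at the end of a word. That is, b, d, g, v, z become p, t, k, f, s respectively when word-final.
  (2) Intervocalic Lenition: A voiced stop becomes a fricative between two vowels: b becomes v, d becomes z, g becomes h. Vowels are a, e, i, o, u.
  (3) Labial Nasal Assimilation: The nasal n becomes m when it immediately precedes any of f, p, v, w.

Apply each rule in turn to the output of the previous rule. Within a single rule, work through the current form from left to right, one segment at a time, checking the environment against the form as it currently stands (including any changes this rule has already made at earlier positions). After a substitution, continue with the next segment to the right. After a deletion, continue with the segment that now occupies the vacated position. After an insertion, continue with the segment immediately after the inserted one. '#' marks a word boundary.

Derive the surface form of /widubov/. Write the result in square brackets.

[wizuvof]

(1) Final Devoicing: [widubov] → [widubof]
(2) Intervocalic Lenition: [widubof] → [wizuvof]
(3) Labial Nasal Assimilation: no change — [wizuvof]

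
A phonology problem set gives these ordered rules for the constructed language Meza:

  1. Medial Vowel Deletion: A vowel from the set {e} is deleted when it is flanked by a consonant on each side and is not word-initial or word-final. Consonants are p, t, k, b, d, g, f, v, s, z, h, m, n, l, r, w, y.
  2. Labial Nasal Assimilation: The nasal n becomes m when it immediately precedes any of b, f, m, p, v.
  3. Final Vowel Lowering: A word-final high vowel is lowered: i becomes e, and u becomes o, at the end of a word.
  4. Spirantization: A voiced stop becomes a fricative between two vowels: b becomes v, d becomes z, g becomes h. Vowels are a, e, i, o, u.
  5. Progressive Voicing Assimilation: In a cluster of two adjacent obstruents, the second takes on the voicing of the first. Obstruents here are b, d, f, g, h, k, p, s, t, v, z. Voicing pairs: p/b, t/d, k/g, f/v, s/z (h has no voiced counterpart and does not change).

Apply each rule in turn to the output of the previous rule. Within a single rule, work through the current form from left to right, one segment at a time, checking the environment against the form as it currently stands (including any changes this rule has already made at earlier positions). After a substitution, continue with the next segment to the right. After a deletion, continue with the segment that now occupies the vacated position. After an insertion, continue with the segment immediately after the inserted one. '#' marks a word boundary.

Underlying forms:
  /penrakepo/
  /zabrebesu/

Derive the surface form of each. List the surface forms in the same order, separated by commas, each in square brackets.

/penrakepo/:
  1 Medial Vowel Deletion: [penrakepo] → [pnrakpo]
  2 Labial Nasal Assimilation: no change — [pnrakpo]
  3 Final Vowel Lowering: no change — [pnrakpo]
  4 Spirantization: no change — [pnrakpo]
  5 Progressive Voicing Assimilation: no change — [pnrakpo]
/zabrebesu/:
  1 Medial Vowel Deletion: [zabrebesu] → [zabrbsu]
  2 Labial Nasal Assimilation: no change — [zabrbsu]
  3 Final Vowel Lowering: [zabrbsu] → [zabrbso]
  4 Spirantization: no change — [zabrbso]
  5 Progressive Voicing Assimilation: [zabrbso] → [zabrbzo]

[pnrakpo], [zabrbzo]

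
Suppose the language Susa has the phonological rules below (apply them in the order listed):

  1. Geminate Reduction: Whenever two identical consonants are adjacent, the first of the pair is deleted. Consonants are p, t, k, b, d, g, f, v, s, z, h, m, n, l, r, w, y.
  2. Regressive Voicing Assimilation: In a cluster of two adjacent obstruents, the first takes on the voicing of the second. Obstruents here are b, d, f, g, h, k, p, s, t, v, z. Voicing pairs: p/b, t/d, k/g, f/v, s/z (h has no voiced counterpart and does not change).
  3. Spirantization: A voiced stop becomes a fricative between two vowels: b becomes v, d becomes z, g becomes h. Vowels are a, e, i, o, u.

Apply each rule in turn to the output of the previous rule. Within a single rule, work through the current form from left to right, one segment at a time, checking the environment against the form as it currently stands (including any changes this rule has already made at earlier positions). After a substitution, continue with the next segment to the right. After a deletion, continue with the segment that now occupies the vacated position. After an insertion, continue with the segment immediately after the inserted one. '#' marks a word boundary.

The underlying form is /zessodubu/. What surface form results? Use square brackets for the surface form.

[zesozuvu]

1 Geminate Reduction: [zessodubu] → [zesodubu]
2 Regressive Voicing Assimilation: no change — [zesodubu]
3 Spirantization: [zesodubu] → [zesozuvu]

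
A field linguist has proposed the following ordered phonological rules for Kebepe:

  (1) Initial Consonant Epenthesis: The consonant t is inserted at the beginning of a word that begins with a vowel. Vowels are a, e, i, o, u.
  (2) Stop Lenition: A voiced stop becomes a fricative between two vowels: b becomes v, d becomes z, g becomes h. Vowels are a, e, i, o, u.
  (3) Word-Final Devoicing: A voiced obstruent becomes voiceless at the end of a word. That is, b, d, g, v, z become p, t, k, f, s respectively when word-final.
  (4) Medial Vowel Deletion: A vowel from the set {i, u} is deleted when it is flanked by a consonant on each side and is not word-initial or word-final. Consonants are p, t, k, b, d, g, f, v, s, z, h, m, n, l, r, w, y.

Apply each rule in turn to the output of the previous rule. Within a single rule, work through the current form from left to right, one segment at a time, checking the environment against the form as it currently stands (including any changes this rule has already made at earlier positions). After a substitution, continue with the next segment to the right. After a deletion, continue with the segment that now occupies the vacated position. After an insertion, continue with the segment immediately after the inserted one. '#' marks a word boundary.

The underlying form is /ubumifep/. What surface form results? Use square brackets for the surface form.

(1) Initial Consonant Epenthesis: [ubumifep] → [tubumifep]
(2) Stop Lenition: [tubumifep] → [tuvumifep]
(3) Word-Final Devoicing: no change — [tuvumifep]
(4) Medial Vowel Deletion: [tuvumifep] → [tvmfep]

[tvmfep]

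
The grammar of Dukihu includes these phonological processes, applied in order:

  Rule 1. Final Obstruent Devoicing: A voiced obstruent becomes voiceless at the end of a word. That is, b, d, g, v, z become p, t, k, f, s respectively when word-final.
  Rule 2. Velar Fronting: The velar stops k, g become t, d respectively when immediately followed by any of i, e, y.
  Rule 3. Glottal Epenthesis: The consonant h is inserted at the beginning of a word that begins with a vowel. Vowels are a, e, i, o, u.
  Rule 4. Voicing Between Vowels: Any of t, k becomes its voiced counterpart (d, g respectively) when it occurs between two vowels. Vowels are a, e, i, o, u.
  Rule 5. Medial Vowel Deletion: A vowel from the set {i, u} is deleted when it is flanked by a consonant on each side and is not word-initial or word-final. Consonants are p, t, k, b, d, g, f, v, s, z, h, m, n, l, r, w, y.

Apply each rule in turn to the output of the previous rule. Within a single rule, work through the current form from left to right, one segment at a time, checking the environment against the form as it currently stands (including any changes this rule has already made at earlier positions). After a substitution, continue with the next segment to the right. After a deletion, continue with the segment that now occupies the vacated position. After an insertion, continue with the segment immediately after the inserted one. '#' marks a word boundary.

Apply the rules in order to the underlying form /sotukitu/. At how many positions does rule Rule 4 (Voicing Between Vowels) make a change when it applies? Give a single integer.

3

Rule 1 Final Obstruent Devoicing: no change — [sotukitu]
Rule 2 Velar Fronting: [sotukitu] → [sotutitu]
Rule 3 Glottal Epenthesis: no change — [sotutitu]
Rule 4 Voicing Between Vowels: [sotutitu] → [sodudidu]
Rule 5 Medial Vowel Deletion: [sodudidu] → [sodddu]
Rule Rule 4 changed 3 position(s).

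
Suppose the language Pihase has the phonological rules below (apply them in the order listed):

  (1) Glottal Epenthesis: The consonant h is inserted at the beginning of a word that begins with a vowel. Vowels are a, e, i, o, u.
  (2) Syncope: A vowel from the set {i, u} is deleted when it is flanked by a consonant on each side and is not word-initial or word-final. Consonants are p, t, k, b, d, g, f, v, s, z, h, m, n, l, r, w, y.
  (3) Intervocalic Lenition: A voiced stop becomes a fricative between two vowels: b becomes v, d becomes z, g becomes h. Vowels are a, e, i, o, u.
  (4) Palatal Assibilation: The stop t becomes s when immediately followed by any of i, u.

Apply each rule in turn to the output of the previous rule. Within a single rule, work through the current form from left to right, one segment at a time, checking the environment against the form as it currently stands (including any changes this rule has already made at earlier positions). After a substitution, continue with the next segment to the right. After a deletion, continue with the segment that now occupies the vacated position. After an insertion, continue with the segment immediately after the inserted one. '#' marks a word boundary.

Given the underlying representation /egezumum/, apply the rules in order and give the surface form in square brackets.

(1) Glottal Epenthesis: [egezumum] → [hegezumum]
(2) Syncope: [hegezumum] → [hegezmm]
(3) Intervocalic Lenition: [hegezmm] → [hehezmm]
(4) Palatal Assibilation: no change — [hehezmm]

[hehezmm]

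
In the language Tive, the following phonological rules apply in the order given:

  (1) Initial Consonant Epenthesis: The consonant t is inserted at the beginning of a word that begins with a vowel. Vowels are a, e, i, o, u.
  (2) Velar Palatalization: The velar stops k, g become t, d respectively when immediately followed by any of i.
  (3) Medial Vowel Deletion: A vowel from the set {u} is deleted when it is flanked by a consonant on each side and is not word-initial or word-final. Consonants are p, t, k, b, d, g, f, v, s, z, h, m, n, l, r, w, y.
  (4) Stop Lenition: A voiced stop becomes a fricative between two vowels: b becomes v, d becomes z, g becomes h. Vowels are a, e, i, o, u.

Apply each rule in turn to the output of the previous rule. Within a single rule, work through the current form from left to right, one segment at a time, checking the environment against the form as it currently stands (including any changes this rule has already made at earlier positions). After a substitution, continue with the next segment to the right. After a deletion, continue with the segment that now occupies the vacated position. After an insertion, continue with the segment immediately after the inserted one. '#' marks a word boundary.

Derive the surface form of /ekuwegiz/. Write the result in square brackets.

[tekweziz]

(1) Initial Consonant Epenthesis: [ekuwegiz] → [tekuwegiz]
(2) Velar Palatalization: [tekuwegiz] → [tekuwediz]
(3) Medial Vowel Deletion: [tekuwediz] → [tekwediz]
(4) Stop Lenition: [tekwediz] → [tekweziz]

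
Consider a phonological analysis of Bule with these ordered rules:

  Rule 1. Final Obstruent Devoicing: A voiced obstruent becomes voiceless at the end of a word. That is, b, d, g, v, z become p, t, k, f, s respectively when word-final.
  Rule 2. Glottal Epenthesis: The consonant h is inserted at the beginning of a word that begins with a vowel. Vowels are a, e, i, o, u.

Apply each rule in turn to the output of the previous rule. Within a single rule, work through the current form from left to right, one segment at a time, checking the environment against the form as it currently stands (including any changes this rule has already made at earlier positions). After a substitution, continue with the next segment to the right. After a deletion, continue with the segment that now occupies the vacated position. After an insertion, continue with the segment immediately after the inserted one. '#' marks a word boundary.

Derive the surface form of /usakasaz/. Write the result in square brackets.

[husakasas]

Rule 1 Final Obstruent Devoicing: [usakasaz] → [usakasas]
Rule 2 Glottal Epenthesis: [usakasas] → [husakasas]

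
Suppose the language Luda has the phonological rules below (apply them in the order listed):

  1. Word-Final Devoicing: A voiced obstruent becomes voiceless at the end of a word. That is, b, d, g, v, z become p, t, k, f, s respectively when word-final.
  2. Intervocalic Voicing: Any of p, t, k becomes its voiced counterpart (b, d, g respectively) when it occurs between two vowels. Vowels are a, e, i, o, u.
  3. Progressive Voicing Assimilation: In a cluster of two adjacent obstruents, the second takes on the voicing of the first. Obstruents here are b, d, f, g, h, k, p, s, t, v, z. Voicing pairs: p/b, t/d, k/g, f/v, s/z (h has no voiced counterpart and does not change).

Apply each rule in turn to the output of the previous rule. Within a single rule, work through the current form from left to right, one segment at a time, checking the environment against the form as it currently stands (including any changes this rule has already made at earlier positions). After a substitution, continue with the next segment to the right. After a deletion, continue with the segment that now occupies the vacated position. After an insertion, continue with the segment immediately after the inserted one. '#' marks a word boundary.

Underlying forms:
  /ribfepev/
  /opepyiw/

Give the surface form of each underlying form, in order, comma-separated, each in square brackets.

/ribfepev/:
  1 Word-Final Devoicing: [ribfepev] → [ribfepef]
  2 Intervocalic Voicing: [ribfepef] → [ribfebef]
  3 Progressive Voicing Assimilation: [ribfebef] → [ribvebef]
/opepyiw/:
  1 Word-Final Devoicing: no change — [opepyiw]
  2 Intervocalic Voicing: [opepyiw] → [obepyiw]
  3 Progressive Voicing Assimilation: no change — [obepyiw]

[ribvebef], [obepyiw]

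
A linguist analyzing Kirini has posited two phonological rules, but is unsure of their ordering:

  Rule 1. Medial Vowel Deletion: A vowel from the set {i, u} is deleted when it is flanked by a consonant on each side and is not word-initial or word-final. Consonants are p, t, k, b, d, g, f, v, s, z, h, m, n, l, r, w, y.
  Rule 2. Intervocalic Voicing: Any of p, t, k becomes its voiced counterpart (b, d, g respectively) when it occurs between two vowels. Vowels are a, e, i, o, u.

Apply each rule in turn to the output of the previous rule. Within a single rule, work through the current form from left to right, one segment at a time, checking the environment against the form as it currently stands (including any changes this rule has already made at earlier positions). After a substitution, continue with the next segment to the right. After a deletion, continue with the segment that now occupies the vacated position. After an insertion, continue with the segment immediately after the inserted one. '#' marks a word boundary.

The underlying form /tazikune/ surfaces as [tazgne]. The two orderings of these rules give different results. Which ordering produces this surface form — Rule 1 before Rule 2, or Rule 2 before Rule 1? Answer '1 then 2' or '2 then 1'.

Order 1 then 2:
  1 Medial Vowel Deletion: [tazikune] → [tazkne]
  2 Intervocalic Voicing: no change — [tazkne]
  result: [tazkne]
Order 2 then 1:
  2 Intervocalic Voicing: [tazikune] → [tazigune]
  1 Medial Vowel Deletion: [tazigune] → [tazgne]
  result: [tazgne]

2 then 1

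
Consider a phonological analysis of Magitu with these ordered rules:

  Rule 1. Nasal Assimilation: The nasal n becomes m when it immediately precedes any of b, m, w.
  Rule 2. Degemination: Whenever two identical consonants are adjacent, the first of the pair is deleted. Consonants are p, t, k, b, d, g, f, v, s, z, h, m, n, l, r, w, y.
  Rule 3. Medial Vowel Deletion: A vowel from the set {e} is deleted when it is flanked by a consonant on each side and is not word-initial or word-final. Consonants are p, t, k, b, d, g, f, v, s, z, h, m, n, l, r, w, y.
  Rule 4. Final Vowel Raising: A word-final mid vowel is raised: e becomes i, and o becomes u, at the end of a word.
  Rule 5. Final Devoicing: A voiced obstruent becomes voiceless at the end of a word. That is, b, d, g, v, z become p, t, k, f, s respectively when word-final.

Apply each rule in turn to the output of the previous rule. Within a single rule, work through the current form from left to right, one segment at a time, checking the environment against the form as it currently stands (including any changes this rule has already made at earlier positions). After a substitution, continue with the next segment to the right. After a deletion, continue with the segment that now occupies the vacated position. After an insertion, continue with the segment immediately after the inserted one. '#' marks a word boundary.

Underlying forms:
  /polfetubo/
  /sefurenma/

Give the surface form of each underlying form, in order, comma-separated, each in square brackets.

[polftubu], [sfurma]

/polfetubo/:
  Rule 1 Nasal Assimilation: no change — [polfetubo]
  Rule 2 Degemination: no change — [polfetubo]
  Rule 3 Medial Vowel Deletion: [polfetubo] → [polftubo]
  Rule 4 Final Vowel Raising: [polftubo] → [polftubu]
  Rule 5 Final Devoicing: no change — [polftubu]
/sefurenma/:
  Rule 1 Nasal Assimilation: [sefurenma] → [sefuremma]
  Rule 2 Degemination: [sefuremma] → [sefurema]
  Rule 3 Medial Vowel Deletion: [sefurema] → [sfurma]
  Rule 4 Final Vowel Raising: no change — [sfurma]
  Rule 5 Final Devoicing: no change — [sfurma]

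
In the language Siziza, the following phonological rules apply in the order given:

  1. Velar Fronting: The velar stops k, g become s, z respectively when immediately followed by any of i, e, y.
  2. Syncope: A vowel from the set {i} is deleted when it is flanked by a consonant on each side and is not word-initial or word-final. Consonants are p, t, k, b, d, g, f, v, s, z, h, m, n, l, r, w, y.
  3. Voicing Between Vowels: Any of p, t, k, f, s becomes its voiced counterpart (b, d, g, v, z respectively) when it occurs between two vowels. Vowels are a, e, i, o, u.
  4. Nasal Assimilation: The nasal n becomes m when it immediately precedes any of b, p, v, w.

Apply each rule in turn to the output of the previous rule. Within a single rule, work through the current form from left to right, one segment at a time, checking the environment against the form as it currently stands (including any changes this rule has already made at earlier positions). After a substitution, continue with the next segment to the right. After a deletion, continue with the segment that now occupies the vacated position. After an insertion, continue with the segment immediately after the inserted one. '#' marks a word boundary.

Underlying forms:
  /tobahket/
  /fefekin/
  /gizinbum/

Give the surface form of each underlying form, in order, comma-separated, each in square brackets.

/tobahket/:
  1 Velar Fronting: [tobahket] → [tobahset]
  2 Syncope: no change — [tobahset]
  3 Voicing Between Vowels: no change — [tobahset]
  4 Nasal Assimilation: no change — [tobahset]
/fefekin/:
  1 Velar Fronting: [fefekin] → [fefesin]
  2 Syncope: [fefesin] → [fefesn]
  3 Voicing Between Vowels: [fefesn] → [fevesn]
  4 Nasal Assimilation: no change — [fevesn]
/gizinbum/:
  1 Velar Fronting: [gizinbum] → [zizinbum]
  2 Syncope: [zizinbum] → [zznbum]
  3 Voicing Between Vowels: no change — [zznbum]
  4 Nasal Assimilation: [zznbum] → [zzmbum]

[tobahset], [fevesn], [zzmbum]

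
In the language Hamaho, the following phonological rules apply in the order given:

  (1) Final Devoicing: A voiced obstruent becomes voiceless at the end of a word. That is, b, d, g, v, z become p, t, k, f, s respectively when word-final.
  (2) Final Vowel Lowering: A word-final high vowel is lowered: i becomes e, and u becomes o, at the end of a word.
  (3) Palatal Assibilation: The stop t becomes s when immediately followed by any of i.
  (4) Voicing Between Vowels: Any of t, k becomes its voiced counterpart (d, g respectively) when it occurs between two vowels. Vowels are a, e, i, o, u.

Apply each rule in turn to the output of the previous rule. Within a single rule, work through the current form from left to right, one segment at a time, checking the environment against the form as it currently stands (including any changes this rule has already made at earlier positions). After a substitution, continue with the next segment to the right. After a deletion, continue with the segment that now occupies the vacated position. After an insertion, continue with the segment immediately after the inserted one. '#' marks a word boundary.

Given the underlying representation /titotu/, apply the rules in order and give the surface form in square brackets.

(1) Final Devoicing: no change — [titotu]
(2) Final Vowel Lowering: [titotu] → [titoto]
(3) Palatal Assibilation: [titoto] → [sitoto]
(4) Voicing Between Vowels: [sitoto] → [sidodo]

[sidodo]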